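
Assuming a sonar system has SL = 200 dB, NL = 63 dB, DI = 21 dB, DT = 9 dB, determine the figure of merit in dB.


FOM = SL - NL + DI - DT = 200 - 63 + 21 - 9 = 149

149 dB


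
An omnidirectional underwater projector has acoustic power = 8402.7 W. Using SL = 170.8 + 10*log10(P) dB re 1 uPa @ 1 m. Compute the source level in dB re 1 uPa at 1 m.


210.04 dB


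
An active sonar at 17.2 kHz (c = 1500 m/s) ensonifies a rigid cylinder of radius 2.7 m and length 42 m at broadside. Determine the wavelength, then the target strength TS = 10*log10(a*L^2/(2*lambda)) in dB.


Step 1: lambda = c/f = 1500/17200 = 0.08721 m
Step 2: TS = 10*log10(a*L^2/(2*lambda)) = 10*log10(2.7*42^2/(2*0.08721)) = 44.36

44.36 dB


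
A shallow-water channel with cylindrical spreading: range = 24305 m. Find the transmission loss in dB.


TL = 10*log10(24305) = 43.86

43.86 dB


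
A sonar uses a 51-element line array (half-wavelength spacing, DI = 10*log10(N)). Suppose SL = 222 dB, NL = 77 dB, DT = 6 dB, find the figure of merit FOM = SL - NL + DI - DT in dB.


Step 1: DI = 10*log10(51) = 17.08 dB
Step 2: FOM = SL - NL + DI - DT = 222 - 77 + 17.08 - 6 = 156.08

156.08 dB


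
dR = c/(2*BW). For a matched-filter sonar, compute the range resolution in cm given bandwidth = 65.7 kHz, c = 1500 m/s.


dR = c/(2*BW) = 1500 / (2 * 65.7e3) = 0.0114 m = 1.14 cm

1.14 cm


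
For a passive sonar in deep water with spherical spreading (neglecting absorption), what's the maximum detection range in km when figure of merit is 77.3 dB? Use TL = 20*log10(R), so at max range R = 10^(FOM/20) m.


At max range FOM = TL, so 20*log10(R) = 77.3
R = 10^(77.3/20) = 7328.25 m = 7.33 km

7.33 km


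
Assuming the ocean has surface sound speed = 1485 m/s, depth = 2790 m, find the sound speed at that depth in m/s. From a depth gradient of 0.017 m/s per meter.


1532.43 m/s


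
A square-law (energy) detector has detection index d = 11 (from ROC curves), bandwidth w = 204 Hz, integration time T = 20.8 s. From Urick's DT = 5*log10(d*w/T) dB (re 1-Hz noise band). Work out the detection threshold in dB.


10.16 dB


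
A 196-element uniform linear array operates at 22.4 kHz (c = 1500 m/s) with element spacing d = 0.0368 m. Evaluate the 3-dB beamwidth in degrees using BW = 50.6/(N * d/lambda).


Step 1: lambda = 1500/22400 = 0.06696 m
Step 2: d/lambda = 0.0368/0.06696 = 0.5496
Step 3: BW = 50.6/(N * d/lambda) = 50.6/(196 * 0.5496) = 0.47

0.47 deg


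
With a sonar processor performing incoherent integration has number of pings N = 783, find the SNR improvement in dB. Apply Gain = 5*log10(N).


Gain = 5*log10(783) = 14.47

14.47 dB


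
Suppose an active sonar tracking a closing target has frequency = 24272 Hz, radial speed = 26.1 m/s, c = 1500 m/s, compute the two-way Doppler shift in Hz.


fd = 2*f*v/c = 2 * 24272 * 26.1 / 1500 = 844.67

844.67 Hz


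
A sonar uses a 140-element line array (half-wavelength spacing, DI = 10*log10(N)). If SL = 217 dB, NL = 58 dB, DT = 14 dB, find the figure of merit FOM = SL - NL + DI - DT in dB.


Step 1: DI = 10*log10(140) = 21.46 dB
Step 2: FOM = SL - NL + DI - DT = 217 - 58 + 21.46 - 14 = 166.46

166.46 dB


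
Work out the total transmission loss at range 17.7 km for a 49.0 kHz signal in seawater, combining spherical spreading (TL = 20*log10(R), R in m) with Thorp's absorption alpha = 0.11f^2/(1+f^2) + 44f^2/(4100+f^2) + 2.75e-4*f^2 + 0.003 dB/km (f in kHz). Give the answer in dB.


Step 1 (Thorp): alpha = 0.11*2401.0/(1+2401.0) + 44*2401.0/(4100+2401.0) + 2.75e-4*2401.0 + 0.003 = 17.0237 dB/km
Step 2: TL_spread = 20*log10(17700) = 84.96 dB
Step 3: TL_abs = alpha*R = 17.0237 * 17.7 = 301.32 dB
Step 4: TL_total = 84.96 + 301.32 = 386.28

386.28 dB


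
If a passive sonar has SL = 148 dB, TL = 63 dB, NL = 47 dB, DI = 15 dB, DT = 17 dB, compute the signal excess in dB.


SE = SL - TL - NL + DI - DT = 148 - 63 - 47 + 15 - 17 = 36

36 dB


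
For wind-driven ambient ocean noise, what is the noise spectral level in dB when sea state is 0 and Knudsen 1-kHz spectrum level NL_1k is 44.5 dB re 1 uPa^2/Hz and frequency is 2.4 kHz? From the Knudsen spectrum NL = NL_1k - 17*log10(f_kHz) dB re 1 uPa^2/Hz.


38.04 dB


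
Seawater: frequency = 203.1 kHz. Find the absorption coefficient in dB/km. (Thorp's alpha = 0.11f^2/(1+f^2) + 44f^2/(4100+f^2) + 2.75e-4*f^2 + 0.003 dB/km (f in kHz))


f^2 = 41249.61
alpha = 0.11*41249.61/(1+41249.61) + 44*41249.61/(4100+41249.61) + 2.75e-4*41249.61 + 0.003 = 51.479

51.479 dB/km


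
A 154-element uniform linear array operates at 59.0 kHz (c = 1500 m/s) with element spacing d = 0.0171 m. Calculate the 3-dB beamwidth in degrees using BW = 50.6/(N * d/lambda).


Step 1: lambda = 1500/59000 = 0.02542 m
Step 2: d/lambda = 0.0171/0.02542 = 0.6727
Step 3: BW = 50.6/(N * d/lambda) = 50.6/(154 * 0.6727) = 0.49

0.49 deg


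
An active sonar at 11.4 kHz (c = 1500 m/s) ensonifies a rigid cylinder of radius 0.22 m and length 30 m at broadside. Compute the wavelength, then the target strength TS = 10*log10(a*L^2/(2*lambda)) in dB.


Step 1: lambda = c/f = 1500/11400 = 0.13158 m
Step 2: TS = 10*log10(a*L^2/(2*lambda)) = 10*log10(0.22*30^2/(2*0.13158)) = 28.76

28.76 dB


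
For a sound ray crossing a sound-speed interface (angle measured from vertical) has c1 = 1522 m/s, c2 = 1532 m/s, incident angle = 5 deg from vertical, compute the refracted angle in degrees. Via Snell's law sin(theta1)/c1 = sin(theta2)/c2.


sin(theta2) = (c2/c1)*sin(theta1) = (1532/1522)*sin(5 deg) = 0.08773
theta2 = arcsin(0.08773) = 5.03

5.03 deg


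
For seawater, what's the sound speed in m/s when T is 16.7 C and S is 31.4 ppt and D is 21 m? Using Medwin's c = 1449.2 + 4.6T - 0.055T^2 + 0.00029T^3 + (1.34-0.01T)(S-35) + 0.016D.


1508.14 m/s


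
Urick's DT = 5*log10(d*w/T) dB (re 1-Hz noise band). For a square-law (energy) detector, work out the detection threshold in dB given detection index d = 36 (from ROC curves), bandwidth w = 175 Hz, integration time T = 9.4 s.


DT = 5*log10(d*w/T) = 5*log10(36 * 175 / 9.4) = 5*log10(670.21) = 14.13

14.13 dB


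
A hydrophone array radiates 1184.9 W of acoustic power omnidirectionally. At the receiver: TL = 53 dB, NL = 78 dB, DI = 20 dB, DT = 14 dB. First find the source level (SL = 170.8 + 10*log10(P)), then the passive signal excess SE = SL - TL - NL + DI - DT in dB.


Step 1: SL = 170.8 + 10*log10(1184.9) = 201.54 dB
Step 2: SE = SL - TL - NL + DI - DT = 201.54 - 53 - 78 + 20 - 14 = 76.54

76.54 dB


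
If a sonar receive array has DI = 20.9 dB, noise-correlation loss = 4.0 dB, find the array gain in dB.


16.9 dB


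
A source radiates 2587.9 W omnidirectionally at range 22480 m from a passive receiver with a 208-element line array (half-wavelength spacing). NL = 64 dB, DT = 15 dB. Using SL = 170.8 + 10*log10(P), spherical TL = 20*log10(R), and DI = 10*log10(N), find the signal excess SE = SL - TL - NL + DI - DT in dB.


Step 1: SL = 170.8 + 10*log10(2587.9) = 204.93 dB
Step 2: TL = 20*log10(22480) = 87.04 dB
Step 3: DI = 10*log10(208) = 23.18 dB
Step 4: SE = SL - TL - NL + DI - DT = 204.93 - 87.04 - 64 + 23.18 - 15 = 62.07

62.07 dB


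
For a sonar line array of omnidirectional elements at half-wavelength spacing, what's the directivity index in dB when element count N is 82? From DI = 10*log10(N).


19.14 dB


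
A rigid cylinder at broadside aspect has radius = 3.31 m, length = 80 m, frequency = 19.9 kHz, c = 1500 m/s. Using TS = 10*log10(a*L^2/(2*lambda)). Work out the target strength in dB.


lambda = 1500/19900 = 0.07538 m
TS = 10*log10(3.31*80^2/(2*0.07538)) = 51.48

51.48 dB


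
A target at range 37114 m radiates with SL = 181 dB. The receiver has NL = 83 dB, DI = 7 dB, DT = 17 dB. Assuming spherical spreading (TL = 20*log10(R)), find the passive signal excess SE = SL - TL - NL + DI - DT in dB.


Step 1: TL = 20*log10(37114) = 91.39 dB
Step 2: SE = 181 - 91.39 - 83 + 7 - 17 = -3.39

-3.39 dB


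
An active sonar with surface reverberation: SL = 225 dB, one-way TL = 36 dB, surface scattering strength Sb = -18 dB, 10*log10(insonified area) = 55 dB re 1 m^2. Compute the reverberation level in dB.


RL = SL - 2*TL + Sb + 10*log10(A) = 225 - 2*36 + (-18) + 55 = 190

190 dB


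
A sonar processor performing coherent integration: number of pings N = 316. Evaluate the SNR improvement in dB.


25.0 dB


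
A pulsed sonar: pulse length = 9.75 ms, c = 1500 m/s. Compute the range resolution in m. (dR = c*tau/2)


dR = c*tau/2 = 1500 * 9.75e-3 / 2 = 7.3125

7.3125 m


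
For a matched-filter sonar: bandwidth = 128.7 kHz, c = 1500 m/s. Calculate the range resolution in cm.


dR = c/(2*BW) = 1500 / (2 * 128.7e3) = 0.0058 m = 0.58 cm

0.58 cm


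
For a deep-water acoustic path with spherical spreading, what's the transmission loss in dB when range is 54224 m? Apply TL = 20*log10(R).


94.68 dB


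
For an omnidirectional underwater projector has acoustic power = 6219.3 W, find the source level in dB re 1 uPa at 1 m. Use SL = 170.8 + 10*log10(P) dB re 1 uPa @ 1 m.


SL = 170.8 + 10*log10(6219.3) = 170.8 + 37.94 = 208.74

208.74 dB


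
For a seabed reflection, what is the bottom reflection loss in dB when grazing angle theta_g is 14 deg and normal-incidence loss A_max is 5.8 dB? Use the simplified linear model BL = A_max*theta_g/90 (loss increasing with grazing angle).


BL = A_max * theta_g / 90 = 5.8 * 14 / 90 = 0.9

0.9 dB


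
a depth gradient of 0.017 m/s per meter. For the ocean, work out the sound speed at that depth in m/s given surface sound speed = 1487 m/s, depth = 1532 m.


1513.044 m/s


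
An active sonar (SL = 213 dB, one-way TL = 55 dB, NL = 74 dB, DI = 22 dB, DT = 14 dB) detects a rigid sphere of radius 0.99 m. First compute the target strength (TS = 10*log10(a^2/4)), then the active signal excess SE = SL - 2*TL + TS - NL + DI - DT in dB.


Step 1: TS = 10*log10(0.99^2/4) = -6.11 dB
Step 2: SE = SL - 2*TL + TS - NL + DI - DT = 213 - 2*55 + (-6.11) - 74 + 22 - 14 = 30.89

30.89 dB


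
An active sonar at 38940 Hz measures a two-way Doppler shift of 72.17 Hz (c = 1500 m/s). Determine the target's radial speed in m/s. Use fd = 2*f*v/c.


From fd = 2*f*v/c, v = c*fd/(2*f) = 1500 * 72.17 / (2*38940) = 1.39

1.39 m/s


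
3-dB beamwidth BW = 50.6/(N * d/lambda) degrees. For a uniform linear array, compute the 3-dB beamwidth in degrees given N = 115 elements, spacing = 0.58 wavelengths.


0.76 deg


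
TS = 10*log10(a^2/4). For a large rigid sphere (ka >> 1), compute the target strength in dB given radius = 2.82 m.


TS = 10*log10(2.82^2 / 4) = 10*log10(1.9881) = 2.98

2.98 dB


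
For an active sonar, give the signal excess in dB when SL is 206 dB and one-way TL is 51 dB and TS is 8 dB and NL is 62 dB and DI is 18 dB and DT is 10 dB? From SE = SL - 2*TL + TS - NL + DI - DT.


58 dB


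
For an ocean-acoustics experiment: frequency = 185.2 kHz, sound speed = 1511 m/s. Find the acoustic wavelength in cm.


lambda = c/f = 1511 / 185200 = 0.0082 m = 0.82 cm

0.82 cm


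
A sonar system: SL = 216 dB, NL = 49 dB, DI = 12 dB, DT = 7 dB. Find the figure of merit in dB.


FOM = SL - NL + DI - DT = 216 - 49 + 12 - 7 = 172

172 dB


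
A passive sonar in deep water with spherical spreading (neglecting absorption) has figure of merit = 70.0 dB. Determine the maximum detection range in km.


At max range FOM = TL, so 20*log10(R) = 70.0
R = 10^(70.0/20) = 3162.28 m = 3.16 km

3.16 km


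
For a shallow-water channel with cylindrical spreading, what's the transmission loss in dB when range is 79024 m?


TL = 10*log10(79024) = 48.98

48.98 dB


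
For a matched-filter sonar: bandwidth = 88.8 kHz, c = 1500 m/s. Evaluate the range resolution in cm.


dR = c/(2*BW) = 1500 / (2 * 88.8e3) = 0.0084 m = 0.84 cm

0.84 cm


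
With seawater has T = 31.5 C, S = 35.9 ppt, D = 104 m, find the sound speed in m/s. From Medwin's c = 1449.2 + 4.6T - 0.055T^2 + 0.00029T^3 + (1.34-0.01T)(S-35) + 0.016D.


1551.18 m/s


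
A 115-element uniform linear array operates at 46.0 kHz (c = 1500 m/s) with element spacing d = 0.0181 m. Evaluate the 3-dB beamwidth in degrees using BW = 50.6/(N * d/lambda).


0.79 deg


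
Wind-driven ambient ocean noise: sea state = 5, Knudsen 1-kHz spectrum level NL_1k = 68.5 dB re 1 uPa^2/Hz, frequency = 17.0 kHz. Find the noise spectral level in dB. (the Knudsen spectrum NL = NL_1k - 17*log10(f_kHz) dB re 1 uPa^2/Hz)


NL = NL_1k - 17*log10(f_kHz) = 68.5 - 17*log10(17.0) = 68.5 - (20.92) = 47.58

47.58 dB


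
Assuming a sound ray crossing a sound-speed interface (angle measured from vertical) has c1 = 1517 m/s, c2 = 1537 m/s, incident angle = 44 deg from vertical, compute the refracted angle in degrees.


sin(theta2) = (c2/c1)*sin(theta1) = (1537/1517)*sin(44 deg) = 0.70382
theta2 = arcsin(0.70382) = 44.73

44.73 deg


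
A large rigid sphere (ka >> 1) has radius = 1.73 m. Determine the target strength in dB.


TS = 10*log10(1.73^2 / 4) = 10*log10(0.748225) = -1.26

-1.26 dB


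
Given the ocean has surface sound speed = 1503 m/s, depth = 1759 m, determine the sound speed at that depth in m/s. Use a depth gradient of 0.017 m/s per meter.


1532.903 m/s


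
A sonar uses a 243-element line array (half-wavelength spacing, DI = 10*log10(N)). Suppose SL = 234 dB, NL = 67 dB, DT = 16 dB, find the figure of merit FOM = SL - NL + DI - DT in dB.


Step 1: DI = 10*log10(243) = 23.86 dB
Step 2: FOM = SL - NL + DI - DT = 234 - 67 + 23.86 - 16 = 174.86

174.86 dB


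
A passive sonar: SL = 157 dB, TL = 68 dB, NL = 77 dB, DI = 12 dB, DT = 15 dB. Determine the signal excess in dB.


SE = SL - TL - NL + DI - DT = 157 - 68 - 77 + 12 - 15 = 9

9 dB


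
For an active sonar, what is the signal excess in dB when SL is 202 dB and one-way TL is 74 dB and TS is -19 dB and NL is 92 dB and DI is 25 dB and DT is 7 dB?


SE = SL - 2*TL + TS - NL + DI - DT = 202 - 2*74 + (-19) - 92 + 25 - 7 = -39

-39 dB


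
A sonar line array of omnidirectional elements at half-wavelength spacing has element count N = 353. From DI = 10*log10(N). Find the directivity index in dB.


DI = 10*log10(353) = 25.48

25.48 dB


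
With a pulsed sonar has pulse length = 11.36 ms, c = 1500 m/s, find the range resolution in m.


dR = c*tau/2 = 1500 * 11.36e-3 / 2 = 8.52

8.52 m


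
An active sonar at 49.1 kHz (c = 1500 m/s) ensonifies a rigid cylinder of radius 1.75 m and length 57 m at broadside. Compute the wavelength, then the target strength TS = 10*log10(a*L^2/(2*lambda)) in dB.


Step 1: lambda = c/f = 1500/49100 = 0.03055 m
Step 2: TS = 10*log10(a*L^2/(2*lambda)) = 10*log10(1.75*57^2/(2*0.03055)) = 49.69

49.69 dB


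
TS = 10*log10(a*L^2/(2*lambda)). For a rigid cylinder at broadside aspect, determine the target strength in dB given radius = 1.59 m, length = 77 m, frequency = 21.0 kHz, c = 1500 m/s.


48.19 dB


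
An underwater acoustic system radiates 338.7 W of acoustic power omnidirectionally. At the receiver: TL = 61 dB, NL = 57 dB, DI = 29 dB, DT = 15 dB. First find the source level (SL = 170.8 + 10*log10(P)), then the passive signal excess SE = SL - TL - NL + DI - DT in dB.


Step 1: SL = 170.8 + 10*log10(338.7) = 196.1 dB
Step 2: SE = SL - TL - NL + DI - DT = 196.1 - 61 - 57 + 29 - 15 = 92.1

92.1 dB


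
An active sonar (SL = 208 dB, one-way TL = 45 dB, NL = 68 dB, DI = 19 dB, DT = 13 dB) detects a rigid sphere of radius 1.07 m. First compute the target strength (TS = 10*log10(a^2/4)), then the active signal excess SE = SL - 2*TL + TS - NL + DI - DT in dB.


Step 1: TS = 10*log10(1.07^2/4) = -5.43 dB
Step 2: SE = SL - 2*TL + TS - NL + DI - DT = 208 - 2*45 + (-5.43) - 68 + 19 - 13 = 50.57

50.57 dB


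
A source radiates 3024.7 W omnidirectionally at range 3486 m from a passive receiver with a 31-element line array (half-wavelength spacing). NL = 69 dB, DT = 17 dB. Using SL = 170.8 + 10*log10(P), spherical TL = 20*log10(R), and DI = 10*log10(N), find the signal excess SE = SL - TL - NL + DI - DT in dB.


Step 1: SL = 170.8 + 10*log10(3024.7) = 205.61 dB
Step 2: TL = 20*log10(3486) = 70.85 dB
Step 3: DI = 10*log10(31) = 14.91 dB
Step 4: SE = SL - TL - NL + DI - DT = 205.61 - 70.85 - 69 + 14.91 - 17 = 63.67

63.67 dB


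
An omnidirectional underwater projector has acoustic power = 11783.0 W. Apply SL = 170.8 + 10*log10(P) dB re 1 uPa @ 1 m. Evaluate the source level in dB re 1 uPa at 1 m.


SL = 170.8 + 10*log10(11783.0) = 170.8 + 40.71 = 211.51

211.51 dB


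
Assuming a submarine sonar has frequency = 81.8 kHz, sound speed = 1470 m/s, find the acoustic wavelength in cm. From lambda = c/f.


lambda = c/f = 1470 / 81800 = 0.018 m = 1.8 cm

1.8 cm


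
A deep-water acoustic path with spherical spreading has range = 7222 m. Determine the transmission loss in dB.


TL = 20*log10(7222) = 77.17

77.17 dB


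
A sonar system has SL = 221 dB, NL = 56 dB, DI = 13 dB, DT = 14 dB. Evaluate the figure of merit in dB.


FOM = SL - NL + DI - DT = 221 - 56 + 13 - 14 = 164

164 dB


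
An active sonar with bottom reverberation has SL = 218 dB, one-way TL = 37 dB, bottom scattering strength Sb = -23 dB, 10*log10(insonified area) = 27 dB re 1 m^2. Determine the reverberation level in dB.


RL = SL - 2*TL + Sb + 10*log10(A) = 218 - 2*37 + (-23) + 27 = 148

148 dB


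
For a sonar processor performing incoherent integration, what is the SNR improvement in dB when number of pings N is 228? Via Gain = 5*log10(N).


11.79 dB


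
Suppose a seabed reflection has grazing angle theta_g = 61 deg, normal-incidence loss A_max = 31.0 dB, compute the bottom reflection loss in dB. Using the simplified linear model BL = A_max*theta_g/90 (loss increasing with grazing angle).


21.01 dB


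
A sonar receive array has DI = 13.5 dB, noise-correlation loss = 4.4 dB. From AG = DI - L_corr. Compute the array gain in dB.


AG = DI - L_corr = 13.5 - 4.4 = 9.1

9.1 dB


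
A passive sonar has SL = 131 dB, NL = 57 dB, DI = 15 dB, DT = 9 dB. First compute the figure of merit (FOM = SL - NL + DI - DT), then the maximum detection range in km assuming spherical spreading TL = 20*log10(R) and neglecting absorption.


Step 1: FOM = SL - NL + DI - DT = 131 - 57 + 15 - 9 = 80 dB
Step 2: at max range FOM = TL = 20*log10(R), so R = 10^(80/20) = 10000.0 m = 10.0 km

10.0 km


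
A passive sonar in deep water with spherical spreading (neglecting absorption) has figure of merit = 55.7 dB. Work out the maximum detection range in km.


0.61 km


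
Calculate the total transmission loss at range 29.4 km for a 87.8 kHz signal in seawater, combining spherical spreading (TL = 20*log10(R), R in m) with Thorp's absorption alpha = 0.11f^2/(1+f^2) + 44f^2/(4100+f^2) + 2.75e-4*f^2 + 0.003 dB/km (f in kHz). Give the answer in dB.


Step 1 (Thorp): alpha = 0.11*7708.84/(1+7708.84) + 44*7708.84/(4100+7708.84) + 2.75e-4*7708.84 + 0.003 = 30.9562 dB/km
Step 2: TL_spread = 20*log10(29400) = 89.37 dB
Step 3: TL_abs = alpha*R = 30.9562 * 29.4 = 910.11 dB
Step 4: TL_total = 89.37 + 910.11 = 999.48

999.48 dB


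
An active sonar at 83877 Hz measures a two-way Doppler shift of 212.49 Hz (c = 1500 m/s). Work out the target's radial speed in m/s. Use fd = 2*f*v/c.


From fd = 2*f*v/c, v = c*fd/(2*f) = 1500 * 212.49 / (2*83877) = 1.9

1.9 m/s


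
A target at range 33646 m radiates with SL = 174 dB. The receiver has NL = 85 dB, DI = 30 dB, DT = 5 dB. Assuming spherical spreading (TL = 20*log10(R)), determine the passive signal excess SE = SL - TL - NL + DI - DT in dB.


Step 1: TL = 20*log10(33646) = 90.54 dB
Step 2: SE = 174 - 90.54 - 85 + 30 - 5 = 23.46

23.46 dB


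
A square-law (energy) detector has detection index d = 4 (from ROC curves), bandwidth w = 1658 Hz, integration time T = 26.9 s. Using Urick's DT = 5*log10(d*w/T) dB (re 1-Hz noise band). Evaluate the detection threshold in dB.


DT = 5*log10(d*w/T) = 5*log10(4 * 1658 / 26.9) = 5*log10(246.54) = 11.96

11.96 dB


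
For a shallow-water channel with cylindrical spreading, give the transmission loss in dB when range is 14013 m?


TL = 10*log10(14013) = 41.47

41.47 dB


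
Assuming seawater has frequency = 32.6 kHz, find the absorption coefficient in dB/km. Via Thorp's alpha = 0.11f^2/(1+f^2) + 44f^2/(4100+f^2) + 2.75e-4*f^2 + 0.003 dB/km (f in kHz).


f^2 = 1062.76
alpha = 0.11*1062.76/(1+1062.76) + 44*1062.76/(4100+1062.76) + 2.75e-4*1062.76 + 0.003 = 9.463

9.463 dB/km


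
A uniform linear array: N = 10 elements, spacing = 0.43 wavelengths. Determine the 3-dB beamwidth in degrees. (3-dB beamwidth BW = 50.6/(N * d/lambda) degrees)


BW = 50.6 / (10 * 0.43) = 50.6 / 4.3 = 11.77

11.77 deg


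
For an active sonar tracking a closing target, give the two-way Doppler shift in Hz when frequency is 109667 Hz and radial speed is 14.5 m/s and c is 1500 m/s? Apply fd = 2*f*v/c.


fd = 2*f*v/c = 2 * 109667 * 14.5 / 1500 = 2120.23

2120.23 Hz


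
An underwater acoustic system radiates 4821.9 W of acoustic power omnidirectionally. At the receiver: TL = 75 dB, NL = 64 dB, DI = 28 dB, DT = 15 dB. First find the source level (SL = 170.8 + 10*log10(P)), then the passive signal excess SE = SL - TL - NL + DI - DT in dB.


Step 1: SL = 170.8 + 10*log10(4821.9) = 207.63 dB
Step 2: SE = SL - TL - NL + DI - DT = 207.63 - 75 - 64 + 28 - 15 = 81.63

81.63 dB


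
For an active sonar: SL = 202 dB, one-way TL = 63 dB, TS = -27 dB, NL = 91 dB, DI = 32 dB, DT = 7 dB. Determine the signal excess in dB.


SE = SL - 2*TL + TS - NL + DI - DT = 202 - 2*63 + (-27) - 91 + 32 - 7 = -17

-17 dB


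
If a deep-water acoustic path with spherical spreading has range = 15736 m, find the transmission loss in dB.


TL = 20*log10(15736) = 83.94

83.94 dB


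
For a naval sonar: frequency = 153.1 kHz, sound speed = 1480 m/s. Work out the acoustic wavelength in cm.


lambda = c/f = 1480 / 153100 = 0.0097 m = 0.97 cm

0.97 cm


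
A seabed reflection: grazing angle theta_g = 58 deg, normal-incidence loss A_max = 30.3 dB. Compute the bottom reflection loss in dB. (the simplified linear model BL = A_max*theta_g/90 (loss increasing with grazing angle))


BL = A_max * theta_g / 90 = 30.3 * 58 / 90 = 19.53

19.53 dB


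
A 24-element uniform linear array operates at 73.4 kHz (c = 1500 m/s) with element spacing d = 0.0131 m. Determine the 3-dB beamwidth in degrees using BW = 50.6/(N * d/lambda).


Step 1: lambda = 1500/73400 = 0.02044 m
Step 2: d/lambda = 0.0131/0.02044 = 0.6409
Step 3: BW = 50.6/(N * d/lambda) = 50.6/(24 * 0.6409) = 3.29

3.29 deg


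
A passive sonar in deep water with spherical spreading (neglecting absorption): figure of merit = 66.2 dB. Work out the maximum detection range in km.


At max range FOM = TL, so 20*log10(R) = 66.2
R = 10^(66.2/20) = 2041.74 m = 2.04 km

2.04 km


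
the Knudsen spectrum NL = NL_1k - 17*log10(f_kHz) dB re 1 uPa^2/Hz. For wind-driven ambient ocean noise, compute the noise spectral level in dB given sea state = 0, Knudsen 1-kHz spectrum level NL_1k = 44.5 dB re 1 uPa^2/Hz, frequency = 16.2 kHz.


NL = NL_1k - 17*log10(f_kHz) = 44.5 - 17*log10(16.2) = 44.5 - (20.56) = 23.94

23.94 dB


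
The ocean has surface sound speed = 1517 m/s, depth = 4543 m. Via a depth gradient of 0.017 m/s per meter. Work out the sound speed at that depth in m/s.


1594.231 m/s


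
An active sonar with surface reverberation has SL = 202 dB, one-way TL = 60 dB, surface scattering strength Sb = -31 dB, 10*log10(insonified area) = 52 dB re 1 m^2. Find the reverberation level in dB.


103 dB


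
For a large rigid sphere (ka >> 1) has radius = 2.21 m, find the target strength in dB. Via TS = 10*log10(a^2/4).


0.87 dB


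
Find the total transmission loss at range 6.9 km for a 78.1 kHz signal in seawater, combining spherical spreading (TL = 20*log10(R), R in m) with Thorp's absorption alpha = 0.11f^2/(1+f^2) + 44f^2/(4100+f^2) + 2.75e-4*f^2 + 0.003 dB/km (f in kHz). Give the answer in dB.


Step 1 (Thorp): alpha = 0.11*6099.61/(1+6099.61) + 44*6099.61/(4100+6099.61) + 2.75e-4*6099.61 + 0.003 = 28.1034 dB/km
Step 2: TL_spread = 20*log10(6900) = 76.78 dB
Step 3: TL_abs = alpha*R = 28.1034 * 6.9 = 193.91 dB
Step 4: TL_total = 76.78 + 193.91 = 270.69

270.69 dB


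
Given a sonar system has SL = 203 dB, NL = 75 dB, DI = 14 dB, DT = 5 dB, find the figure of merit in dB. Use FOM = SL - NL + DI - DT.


FOM = SL - NL + DI - DT = 203 - 75 + 14 - 5 = 137

137 dB


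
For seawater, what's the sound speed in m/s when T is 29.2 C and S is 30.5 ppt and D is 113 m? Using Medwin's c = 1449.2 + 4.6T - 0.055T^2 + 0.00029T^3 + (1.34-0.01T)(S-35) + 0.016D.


1540.94 m/s


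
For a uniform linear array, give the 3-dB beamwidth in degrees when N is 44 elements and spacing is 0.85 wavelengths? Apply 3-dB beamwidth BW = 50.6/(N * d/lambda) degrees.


BW = 50.6 / (44 * 0.85) = 50.6 / 37.4 = 1.35

1.35 deg


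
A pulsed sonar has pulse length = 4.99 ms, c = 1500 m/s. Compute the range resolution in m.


dR = c*tau/2 = 1500 * 4.99e-3 / 2 = 3.7425

3.7425 m


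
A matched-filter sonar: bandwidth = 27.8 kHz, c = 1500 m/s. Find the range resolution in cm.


dR = c/(2*BW) = 1500 / (2 * 27.8e3) = 0.027 m = 2.7 cm

2.7 cm


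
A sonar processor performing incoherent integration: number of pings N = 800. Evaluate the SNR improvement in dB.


Gain = 5*log10(800) = 14.52

14.52 dB


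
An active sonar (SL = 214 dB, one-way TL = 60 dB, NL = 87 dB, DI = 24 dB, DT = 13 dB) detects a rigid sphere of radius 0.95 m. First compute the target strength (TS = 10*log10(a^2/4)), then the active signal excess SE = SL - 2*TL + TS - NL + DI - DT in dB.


Step 1: TS = 10*log10(0.95^2/4) = -6.47 dB
Step 2: SE = SL - 2*TL + TS - NL + DI - DT = 214 - 2*60 + (-6.47) - 87 + 24 - 13 = 11.53

11.53 dB


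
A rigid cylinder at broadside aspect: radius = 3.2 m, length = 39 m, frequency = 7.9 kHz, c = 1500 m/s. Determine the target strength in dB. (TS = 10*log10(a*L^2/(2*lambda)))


41.08 dB


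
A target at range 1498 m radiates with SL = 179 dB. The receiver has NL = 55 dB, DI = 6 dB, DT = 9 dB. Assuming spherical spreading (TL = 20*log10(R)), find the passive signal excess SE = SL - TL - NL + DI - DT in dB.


57.49 dB


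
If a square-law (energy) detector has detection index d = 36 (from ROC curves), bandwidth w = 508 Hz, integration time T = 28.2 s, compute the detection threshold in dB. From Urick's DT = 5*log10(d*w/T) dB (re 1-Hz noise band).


DT = 5*log10(d*w/T) = 5*log10(36 * 508 / 28.2) = 5*log10(648.51) = 14.06

14.06 dB


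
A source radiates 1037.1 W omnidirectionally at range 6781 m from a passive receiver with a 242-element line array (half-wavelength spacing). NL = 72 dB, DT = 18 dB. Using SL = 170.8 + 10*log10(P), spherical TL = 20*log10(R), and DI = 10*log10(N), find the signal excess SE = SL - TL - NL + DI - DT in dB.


58.17 dB


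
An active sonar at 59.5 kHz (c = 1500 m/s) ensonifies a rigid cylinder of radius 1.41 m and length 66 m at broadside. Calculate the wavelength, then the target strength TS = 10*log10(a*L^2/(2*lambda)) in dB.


Step 1: lambda = c/f = 1500/59500 = 0.02521 m
Step 2: TS = 10*log10(a*L^2/(2*lambda)) = 10*log10(1.41*66^2/(2*0.02521)) = 50.86

50.86 dB


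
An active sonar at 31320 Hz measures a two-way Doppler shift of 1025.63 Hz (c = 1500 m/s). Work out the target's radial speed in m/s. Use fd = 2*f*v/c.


24.56 m/s


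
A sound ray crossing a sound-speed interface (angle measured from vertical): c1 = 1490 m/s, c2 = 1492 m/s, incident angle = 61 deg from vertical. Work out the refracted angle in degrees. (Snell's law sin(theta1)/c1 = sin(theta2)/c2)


61.14 deg


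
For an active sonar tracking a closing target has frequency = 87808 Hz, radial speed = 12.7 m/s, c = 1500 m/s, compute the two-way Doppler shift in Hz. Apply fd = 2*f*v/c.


fd = 2*f*v/c = 2 * 87808 * 12.7 / 1500 = 1486.88

1486.88 Hz


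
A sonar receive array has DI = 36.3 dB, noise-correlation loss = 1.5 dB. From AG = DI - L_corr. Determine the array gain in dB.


AG = DI - L_corr = 36.3 - 1.5 = 34.8

34.8 dB


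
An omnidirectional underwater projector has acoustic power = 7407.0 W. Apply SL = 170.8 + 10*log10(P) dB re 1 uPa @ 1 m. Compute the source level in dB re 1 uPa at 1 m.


209.5 dB


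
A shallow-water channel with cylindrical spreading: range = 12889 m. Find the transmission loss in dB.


TL = 10*log10(12889) = 41.1

41.1 dB


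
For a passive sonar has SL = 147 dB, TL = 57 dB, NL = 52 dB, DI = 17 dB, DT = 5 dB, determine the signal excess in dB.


SE = SL - TL - NL + DI - DT = 147 - 57 - 52 + 17 - 5 = 50

50 dB


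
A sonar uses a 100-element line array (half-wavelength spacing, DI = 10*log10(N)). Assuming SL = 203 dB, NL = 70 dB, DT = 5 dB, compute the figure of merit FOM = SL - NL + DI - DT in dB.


148.0 dB


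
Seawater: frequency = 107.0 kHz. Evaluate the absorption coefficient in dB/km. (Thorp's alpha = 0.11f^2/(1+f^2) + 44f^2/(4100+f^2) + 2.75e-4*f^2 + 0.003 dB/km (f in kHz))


35.659 dB/km


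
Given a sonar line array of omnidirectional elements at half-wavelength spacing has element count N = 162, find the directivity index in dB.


DI = 10*log10(162) = 22.1

22.1 dB


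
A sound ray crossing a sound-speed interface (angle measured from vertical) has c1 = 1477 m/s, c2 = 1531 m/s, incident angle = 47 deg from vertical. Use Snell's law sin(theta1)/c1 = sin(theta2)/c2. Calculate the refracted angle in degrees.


sin(theta2) = (c2/c1)*sin(theta1) = (1531/1477)*sin(47 deg) = 0.75809
theta2 = arcsin(0.75809) = 49.3

49.3 deg


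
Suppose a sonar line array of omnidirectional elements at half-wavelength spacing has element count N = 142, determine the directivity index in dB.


21.52 dB


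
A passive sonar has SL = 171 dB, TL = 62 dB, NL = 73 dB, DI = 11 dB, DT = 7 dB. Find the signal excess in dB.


SE = SL - TL - NL + DI - DT = 171 - 62 - 73 + 11 - 7 = 40

40 dB


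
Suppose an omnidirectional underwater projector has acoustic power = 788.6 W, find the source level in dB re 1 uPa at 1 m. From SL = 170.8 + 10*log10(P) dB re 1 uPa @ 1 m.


SL = 170.8 + 10*log10(788.6) = 170.8 + 28.97 = 199.77

199.77 dB


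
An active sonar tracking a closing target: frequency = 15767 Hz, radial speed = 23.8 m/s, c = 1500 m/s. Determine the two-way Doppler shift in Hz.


500.34 Hz


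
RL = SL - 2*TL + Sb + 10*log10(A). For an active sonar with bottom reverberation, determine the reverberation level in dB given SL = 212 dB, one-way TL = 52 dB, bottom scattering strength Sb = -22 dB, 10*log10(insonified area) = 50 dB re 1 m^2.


136 dB


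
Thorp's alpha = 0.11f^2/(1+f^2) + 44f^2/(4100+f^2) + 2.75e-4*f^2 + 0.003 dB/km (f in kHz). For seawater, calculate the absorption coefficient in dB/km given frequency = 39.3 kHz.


f^2 = 1544.49
alpha = 0.11*1544.49/(1+1544.49) + 44*1544.49/(4100+1544.49) + 2.75e-4*1544.49 + 0.003 = 12.577

12.577 dB/km


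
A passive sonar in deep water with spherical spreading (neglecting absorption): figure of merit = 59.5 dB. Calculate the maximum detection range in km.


0.94 km


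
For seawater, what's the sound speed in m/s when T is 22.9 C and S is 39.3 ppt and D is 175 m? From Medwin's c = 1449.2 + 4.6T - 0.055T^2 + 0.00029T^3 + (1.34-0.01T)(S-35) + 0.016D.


c = 1449.2 + 4.6*22.9 - 0.055*22.9^2 + 0.00029*22.9^3 + (1.34 - 0.01*22.9)*(39.3 - 35) + 0.016*175 = 1536.76

1536.76 m/s


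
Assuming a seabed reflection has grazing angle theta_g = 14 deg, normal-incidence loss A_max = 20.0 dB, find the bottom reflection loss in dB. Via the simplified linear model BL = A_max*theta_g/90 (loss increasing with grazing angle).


3.11 dB


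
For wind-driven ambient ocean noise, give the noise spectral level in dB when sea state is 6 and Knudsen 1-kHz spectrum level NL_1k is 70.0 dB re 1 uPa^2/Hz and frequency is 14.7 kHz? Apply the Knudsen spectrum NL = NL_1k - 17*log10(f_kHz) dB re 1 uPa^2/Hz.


50.16 dB


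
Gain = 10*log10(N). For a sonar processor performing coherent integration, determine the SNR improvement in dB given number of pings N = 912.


Gain = 10*log10(912) = 29.6

29.6 dB


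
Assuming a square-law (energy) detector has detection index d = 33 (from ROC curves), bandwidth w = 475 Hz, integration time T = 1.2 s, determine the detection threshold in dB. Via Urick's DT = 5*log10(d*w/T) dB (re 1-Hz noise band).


DT = 5*log10(d*w/T) = 5*log10(33 * 475 / 1.2) = 5*log10(13062.5) = 20.58

20.58 dB


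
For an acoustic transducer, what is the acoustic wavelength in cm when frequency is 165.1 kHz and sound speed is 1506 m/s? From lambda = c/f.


0.91 cm


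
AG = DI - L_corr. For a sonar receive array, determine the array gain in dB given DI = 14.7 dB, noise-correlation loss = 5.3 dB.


9.4 dB


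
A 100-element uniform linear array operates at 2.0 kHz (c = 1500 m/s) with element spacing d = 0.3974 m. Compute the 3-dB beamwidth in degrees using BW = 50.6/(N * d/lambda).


0.95 deg


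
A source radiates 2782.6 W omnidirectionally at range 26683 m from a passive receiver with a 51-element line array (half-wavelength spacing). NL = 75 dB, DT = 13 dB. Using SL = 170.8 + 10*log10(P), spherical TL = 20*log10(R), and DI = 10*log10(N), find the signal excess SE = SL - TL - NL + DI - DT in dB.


Step 1: SL = 170.8 + 10*log10(2782.6) = 205.24 dB
Step 2: TL = 20*log10(26683) = 88.52 dB
Step 3: DI = 10*log10(51) = 17.08 dB
Step 4: SE = SL - TL - NL + DI - DT = 205.24 - 88.52 - 75 + 17.08 - 13 = 45.8

45.8 dB


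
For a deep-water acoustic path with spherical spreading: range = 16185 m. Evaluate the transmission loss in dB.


84.18 dB


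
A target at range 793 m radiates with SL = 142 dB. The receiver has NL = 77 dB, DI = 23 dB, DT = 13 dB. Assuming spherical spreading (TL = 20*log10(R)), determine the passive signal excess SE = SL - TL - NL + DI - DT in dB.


17.01 dB


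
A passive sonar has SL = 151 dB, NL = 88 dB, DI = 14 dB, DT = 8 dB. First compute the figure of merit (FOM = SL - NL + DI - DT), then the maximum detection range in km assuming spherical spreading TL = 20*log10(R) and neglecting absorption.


Step 1: FOM = SL - NL + DI - DT = 151 - 88 + 14 - 8 = 69 dB
Step 2: at max range FOM = TL = 20*log10(R), so R = 10^(69/20) = 2818.38 m = 2.82 km

2.82 km


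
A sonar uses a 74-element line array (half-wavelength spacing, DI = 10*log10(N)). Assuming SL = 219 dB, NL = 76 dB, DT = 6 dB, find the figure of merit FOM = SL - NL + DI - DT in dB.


155.69 dB


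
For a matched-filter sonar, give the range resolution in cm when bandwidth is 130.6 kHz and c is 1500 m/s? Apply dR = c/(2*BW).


0.57 cm


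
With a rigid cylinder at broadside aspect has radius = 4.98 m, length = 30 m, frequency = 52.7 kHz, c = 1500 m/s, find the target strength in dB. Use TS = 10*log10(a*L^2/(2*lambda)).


lambda = 1500/52700 = 0.02846 m
TS = 10*log10(4.98*30^2/(2*0.02846)) = 48.96

48.96 dB


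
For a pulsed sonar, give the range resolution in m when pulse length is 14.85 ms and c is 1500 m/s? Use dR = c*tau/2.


dR = c*tau/2 = 1500 * 14.85e-3 / 2 = 11.1375

11.1375 m


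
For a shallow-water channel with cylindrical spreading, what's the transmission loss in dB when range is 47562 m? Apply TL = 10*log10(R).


46.77 dB


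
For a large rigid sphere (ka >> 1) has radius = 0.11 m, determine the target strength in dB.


TS = 10*log10(0.11^2 / 4) = 10*log10(0.003025) = -25.19

-25.19 dB


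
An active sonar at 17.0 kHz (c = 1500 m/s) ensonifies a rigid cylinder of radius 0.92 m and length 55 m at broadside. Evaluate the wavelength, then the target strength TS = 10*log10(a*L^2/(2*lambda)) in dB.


Step 1: lambda = c/f = 1500/17000 = 0.08824 m
Step 2: TS = 10*log10(a*L^2/(2*lambda)) = 10*log10(0.92*55^2/(2*0.08824)) = 41.98

41.98 dB


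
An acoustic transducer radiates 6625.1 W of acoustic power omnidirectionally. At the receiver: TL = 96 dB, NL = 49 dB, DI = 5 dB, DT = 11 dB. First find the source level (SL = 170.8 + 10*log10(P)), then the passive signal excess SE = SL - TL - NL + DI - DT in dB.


Step 1: SL = 170.8 + 10*log10(6625.1) = 209.01 dB
Step 2: SE = SL - TL - NL + DI - DT = 209.01 - 96 - 49 + 5 - 11 = 58.01

58.01 dB


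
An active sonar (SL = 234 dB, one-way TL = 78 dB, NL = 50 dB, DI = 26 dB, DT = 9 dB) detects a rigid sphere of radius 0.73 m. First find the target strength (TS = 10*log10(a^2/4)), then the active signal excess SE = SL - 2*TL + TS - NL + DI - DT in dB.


Step 1: TS = 10*log10(0.73^2/4) = -8.75 dB
Step 2: SE = SL - 2*TL + TS - NL + DI - DT = 234 - 2*78 + (-8.75) - 50 + 26 - 9 = 36.25

36.25 dB


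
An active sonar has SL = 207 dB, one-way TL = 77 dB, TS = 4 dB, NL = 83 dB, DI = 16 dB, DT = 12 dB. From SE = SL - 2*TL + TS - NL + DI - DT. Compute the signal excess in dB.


SE = SL - 2*TL + TS - NL + DI - DT = 207 - 2*77 + (4) - 83 + 16 - 12 = -22

-22 dB


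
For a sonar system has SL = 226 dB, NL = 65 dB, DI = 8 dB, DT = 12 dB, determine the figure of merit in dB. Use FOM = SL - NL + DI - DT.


157 dB


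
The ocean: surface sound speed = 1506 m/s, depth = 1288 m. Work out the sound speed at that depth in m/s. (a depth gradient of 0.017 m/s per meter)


c = 1506 + 0.017 * 1288 = 1527.896

1527.896 m/s


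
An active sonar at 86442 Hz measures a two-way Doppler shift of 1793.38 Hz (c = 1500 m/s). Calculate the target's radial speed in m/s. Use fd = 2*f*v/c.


From fd = 2*f*v/c, v = c*fd/(2*f) = 1500 * 1793.38 / (2*86442) = 15.56

15.56 m/s


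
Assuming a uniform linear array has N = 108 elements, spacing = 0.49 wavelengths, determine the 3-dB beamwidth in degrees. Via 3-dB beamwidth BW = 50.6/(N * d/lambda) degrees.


0.96 deg


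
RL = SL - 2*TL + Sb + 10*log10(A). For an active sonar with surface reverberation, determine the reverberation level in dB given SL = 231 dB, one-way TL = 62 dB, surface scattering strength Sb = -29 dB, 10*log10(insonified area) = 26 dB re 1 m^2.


RL = SL - 2*TL + Sb + 10*log10(A) = 231 - 2*62 + (-29) + 26 = 104

104 dB


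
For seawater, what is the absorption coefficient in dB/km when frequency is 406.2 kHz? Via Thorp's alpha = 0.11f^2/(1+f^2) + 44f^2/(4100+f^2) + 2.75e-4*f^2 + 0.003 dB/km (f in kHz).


f^2 = 164998.44
alpha = 0.11*164998.44/(1+164998.44) + 44*164998.44/(4100+164998.44) + 2.75e-4*164998.44 + 0.003 = 88.421

88.421 dB/km


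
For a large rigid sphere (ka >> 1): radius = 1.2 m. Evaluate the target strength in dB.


-4.44 dB


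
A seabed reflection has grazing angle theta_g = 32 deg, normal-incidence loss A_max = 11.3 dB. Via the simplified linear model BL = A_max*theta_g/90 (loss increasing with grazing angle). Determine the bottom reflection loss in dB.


BL = A_max * theta_g / 90 = 11.3 * 32 / 90 = 4.02

4.02 dB


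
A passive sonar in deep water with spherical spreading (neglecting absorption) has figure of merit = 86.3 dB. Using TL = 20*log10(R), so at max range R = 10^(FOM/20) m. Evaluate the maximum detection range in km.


At max range FOM = TL, so 20*log10(R) = 86.3
R = 10^(86.3/20) = 20653.8 m = 20.65 km

20.65 km


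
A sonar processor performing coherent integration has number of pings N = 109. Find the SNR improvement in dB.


Gain = 10*log10(109) = 20.37

20.37 dB


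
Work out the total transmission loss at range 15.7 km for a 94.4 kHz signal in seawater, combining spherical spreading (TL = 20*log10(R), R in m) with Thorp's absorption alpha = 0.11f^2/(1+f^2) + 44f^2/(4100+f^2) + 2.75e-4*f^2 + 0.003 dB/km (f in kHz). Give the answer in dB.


597.29 dB


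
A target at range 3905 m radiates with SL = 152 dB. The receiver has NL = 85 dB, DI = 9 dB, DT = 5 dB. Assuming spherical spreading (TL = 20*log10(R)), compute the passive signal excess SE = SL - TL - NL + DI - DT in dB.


-0.83 dB
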